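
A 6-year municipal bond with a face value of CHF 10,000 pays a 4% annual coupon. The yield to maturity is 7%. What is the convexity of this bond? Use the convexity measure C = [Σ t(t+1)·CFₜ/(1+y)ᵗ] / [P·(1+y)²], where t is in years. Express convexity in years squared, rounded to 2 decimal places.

31.85

With y = 0.07:
  t   CF        PV=CF/(1+0.07)^t    t·PV        t(t+1)·PV
  1       400.00       373.8318       373.8318         747.6636
  2       400.00       349.3755       698.7510       2,096.2529
  3       400.00       326.5192       979.5575       3,918.2298
  4       400.00       305.1581     1,220.6323       6,103.1617
  5       400.00       285.1945     1,425.9724       8,555.8342
  6    10,400.00     6,929.9591    41,579.7548     291,058.2834
  Σ                  8,570.0381    46,278.4997     312,479.4255
P = 8,570.0381.
Convexity = Σ t(t+1)·PV / [P·(1+y)²] = 312,479.4255 / (8,570.0381 × 1.144900) = 31.84719.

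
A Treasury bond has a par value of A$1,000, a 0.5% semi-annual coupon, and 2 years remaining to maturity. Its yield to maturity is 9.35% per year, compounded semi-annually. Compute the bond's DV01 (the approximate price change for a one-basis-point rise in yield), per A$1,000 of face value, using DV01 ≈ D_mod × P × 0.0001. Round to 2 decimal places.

Periodic yield y = 0.04675.
  t   CF        PV=CF/(1+0.04675)^t    t·PV
  1         2.50         2.3883         2.3883
  2         2.50         2.2817         4.5634
  3         2.50         2.1798         6.5393
  4     1,002.50       835.0500     3,340.2002
  Σ                    841.8998     3,353.6912
P = 841.8998; D_Mac = 3.98348 half-year periods = 1.99174 yrs; D_mod = 1.90278 yrs.
DV01 ≈ 1.90278 × 841.8998 × 0.0001 = 0.160195.

A$0.16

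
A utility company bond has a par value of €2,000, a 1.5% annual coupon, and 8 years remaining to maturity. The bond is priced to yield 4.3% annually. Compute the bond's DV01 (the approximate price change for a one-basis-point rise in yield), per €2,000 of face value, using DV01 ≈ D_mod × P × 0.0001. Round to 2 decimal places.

Periodic yield y = 0.043.
  t   CF        PV=CF/(1+0.043)^t    t·PV
  1        30.00        28.7632        28.7632
  2        30.00        27.5774        55.1547
  3        30.00        26.4404        79.3213
  4        30.00        25.3504       101.4014
  5        30.00        24.3052       121.5261
  6        30.00        23.3032       139.8191
  7        30.00        22.3425       156.3973
  8     2,030.00     1,449.5112    11,596.0895
  Σ                  1,627.5934    12,278.4726
P = 1,627.5934; D_Mac = 7.54394 yrs; D_mod = 7.23293 yrs.
DV01 ≈ 7.23293 × 1,627.5934 × 0.0001 = 1.177227.

€1.18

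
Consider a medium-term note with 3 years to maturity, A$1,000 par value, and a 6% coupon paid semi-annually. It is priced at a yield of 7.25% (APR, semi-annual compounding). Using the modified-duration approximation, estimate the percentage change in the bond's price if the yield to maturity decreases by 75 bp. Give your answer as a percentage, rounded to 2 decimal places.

+2.02%

Periodic yield y = 0.03625. Modified duration first:
  t   CF        PV=CF/(1+0.03625)^t    t·PV
  1        30.00        28.9505        28.9505
  2        30.00        27.9378        55.8756
  3        30.00        26.9605        80.8814
  4        30.00        26.0174       104.0694
  5        30.00        25.1072       125.5361
  6     1,030.00       831.8595     4,991.1568
  Σ                    966.8329     5,386.4699
P = 966.8329; D_Mac = 5.57125 half-year periods = 2.78563 yrs; D_mod = 2.78563/(1+0.03625) = 2.68818 yrs.
ΔP/P ≈ -D_mod · Δy = -2.68818 × (-0.0075) = +0.020161 = +2.0161%.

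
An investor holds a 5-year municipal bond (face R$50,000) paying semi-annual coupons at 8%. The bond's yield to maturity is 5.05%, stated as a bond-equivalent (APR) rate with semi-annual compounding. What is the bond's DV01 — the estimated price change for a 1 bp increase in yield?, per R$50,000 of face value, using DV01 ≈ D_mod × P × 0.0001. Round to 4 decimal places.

R$23.5164

Periodic yield y = 0.02525.
  t   CF        PV=CF/(1+0.02525)^t    t·PV
  1     2,000.00     1,950.7437     1,950.7437
  2     2,000.00     1,902.7005     3,805.4011
  3     2,000.00     1,855.8406     5,567.5217
  4     2,000.00     1,810.1347     7,240.5386
  5     2,000.00     1,765.5544     8,827.7720
  6     2,000.00     1,722.0721    10,332.4325
  7     2,000.00     1,679.6607    11,757.6246
  8     2,000.00     1,638.2937    13,106.3499
  9     2,000.00     1,597.9456    14,381.5105
  10   52,000.00    40,523.3708   405,233.7085
  Σ                 56,446.3168   482,203.6032
P = 56,446.3168; D_Mac = 8.54269 half-year periods = 4.27135 yrs; D_mod = 4.16615 yrs.
DV01 ≈ 4.16615 × 56,446.3168 × 0.0001 = 23.516391.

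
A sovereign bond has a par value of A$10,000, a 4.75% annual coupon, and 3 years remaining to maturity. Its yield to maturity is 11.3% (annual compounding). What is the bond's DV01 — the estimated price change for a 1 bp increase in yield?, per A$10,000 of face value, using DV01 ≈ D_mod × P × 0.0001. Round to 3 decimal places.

Periodic yield y = 0.113.
  t   CF        PV=CF/(1+0.113)^t    t·PV
  1       475.00       426.7745       426.7745
  2       475.00       383.4452       766.8904
  3    10,475.00     7,597.4620    22,792.3861
  Σ                  8,407.6817    23,986.0509
P = 8,407.6817; D_Mac = 2.85287 yrs; D_mod = 2.56323 yrs.
DV01 ≈ 2.56323 × 8,407.6817 × 0.0001 = 2.155081.

A$2.155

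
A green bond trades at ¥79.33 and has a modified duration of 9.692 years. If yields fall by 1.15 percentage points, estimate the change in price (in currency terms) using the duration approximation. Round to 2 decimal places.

Duration approximation: ΔP/P ≈ -D_mod · Δy = -9.692 × (-0.0115) = +0.111458.
ΔP ≈ 79.33 × (+0.111458) = +8.84196314.

+¥8.84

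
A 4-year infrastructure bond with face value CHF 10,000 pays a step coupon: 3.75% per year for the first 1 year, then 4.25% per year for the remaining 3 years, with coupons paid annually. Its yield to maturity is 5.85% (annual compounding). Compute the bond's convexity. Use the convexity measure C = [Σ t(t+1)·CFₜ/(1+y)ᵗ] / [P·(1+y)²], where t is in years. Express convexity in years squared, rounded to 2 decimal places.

16.47

With y = 0.0585:
  t   CF        PV=CF/(1+0.0585)^t    t·PV        t(t+1)·PV
  1       375.00       354.2749       354.2749         708.5498
  2       425.00       379.3213       758.6426       2,275.9277
  3       425.00       358.3574     1,075.0721       4,300.2885
  4    10,425.00     8,304.4833    33,217.9331     166,089.6653
  Σ                  9,396.4368    35,405.9226     173,374.4313
P = 9,396.4368.
Convexity = Σ t(t+1)·PV / [P·(1+y)²] = 173,374.4313 / (9,396.4368 × 1.120422) = 16.46797.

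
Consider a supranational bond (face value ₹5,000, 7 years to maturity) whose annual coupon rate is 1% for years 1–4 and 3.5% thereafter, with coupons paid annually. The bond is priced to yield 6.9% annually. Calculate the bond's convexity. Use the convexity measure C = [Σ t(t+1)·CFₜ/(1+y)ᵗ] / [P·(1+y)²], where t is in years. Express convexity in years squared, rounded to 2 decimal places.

With y = 0.069:
  t   CF        PV=CF/(1+0.069)^t    t·PV        t(t+1)·PV
  1        50.00        46.7727        46.7727          93.5454
  2        50.00        43.7537        87.5074         262.5221
  3        50.00        40.9295       122.7886         491.1545
  4        50.00        38.2877       153.1508         765.7538
  5       175.00       125.3573       626.7863       3,760.7181
  6       175.00       117.2659       703.5955       4,925.1687
  7     5,175.00     3,243.8922    22,707.2456     181,657.9650
  Σ                  3,656.2590    24,447.8469     191,956.8275
P = 3,656.2590.
Convexity = Σ t(t+1)·PV / [P·(1+y)²] = 191,956.8275 / (3,656.2590 × 1.142761) = 45.94214.

45.94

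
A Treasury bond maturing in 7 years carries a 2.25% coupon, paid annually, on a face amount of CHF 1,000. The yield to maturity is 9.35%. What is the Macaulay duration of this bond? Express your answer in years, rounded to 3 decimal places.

6.419 years

Periodic yield y = 0.0935. Discount each cash flow and weight by its year:
  t   CF        PV=CF/(1+0.0935)^t    t·PV
  1        22.50        20.5761        20.5761
  2        22.50        18.8168        37.6335
  3        22.50        17.2078        51.6235
  4        22.50        15.7365        62.9459
  5        22.50        14.3909        71.9546
  6        22.50        13.1604        78.9625
  7     1,022.50       546.9301     3,828.5105
  Σ                    646.8186     4,152.2067
Price P = Σ PV = 646.8186.
Macaulay duration = Σ(t·PV) / P = 4,152.2067 / 646.8186 = 6.41943 years.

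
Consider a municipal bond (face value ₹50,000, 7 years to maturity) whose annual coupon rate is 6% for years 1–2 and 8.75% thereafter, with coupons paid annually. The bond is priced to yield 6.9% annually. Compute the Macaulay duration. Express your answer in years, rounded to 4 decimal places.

Periodic yield y = 0.069. Discount each cash flow and weight by its year:
  t   CF        PV=CF/(1+0.069)^t    t·PV
  1     3,000.00     2,806.3611     2,806.3611
  2     3,000.00     2,625.2208     5,250.4417
  3     4,375.00     3,581.3350    10,744.0049
  4     4,375.00     3,350.1730    13,400.6921
  5     4,375.00     3,133.9317    15,669.6586
  6     4,375.00     2,931.6480    17,589.8881
  7    54,375.00    34,084.3749   238,590.6243
  Σ                 52,513.0445   304,051.6707
Price P = Σ PV = 52,513.0445.
Macaulay duration = Σ(t·PV) / P = 304,051.6707 / 52,513.0445 = 5.79002 years.

5.7900 years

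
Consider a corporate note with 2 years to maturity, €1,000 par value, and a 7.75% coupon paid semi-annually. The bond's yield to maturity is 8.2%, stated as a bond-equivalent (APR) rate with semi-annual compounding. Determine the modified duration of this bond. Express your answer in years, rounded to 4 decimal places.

Periodic yield y = 0.041. First find Macaulay duration:
  t   CF        PV=CF/(1+0.041)^t    t·PV
  1        38.75        37.2238        37.2238
  2        38.75        35.7578        71.5155
  3        38.75        34.3494       103.0483
  4     1,038.75       884.5209     3,538.0838
  Σ                    991.8519     3,749.8714
P = 991.8519; Macaulay duration = 3,749.8714 / 991.8519 = 3.78068 half-year periods = 1.89034 years.
Modified duration = D_Mac / (1 + y) = 1.89034 / 1.041 = 1.81589 years.

1.8159 years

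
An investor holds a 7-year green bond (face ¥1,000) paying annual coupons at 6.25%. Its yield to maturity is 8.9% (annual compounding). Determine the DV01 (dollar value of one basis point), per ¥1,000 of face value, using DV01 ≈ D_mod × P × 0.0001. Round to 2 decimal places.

¥0.46

Periodic yield y = 0.089.
  t   CF        PV=CF/(1+0.089)^t    t·PV
  1        62.50        57.3921        57.3921
  2        62.50        52.7017       105.4033
  3        62.50        48.3945       145.1836
  4        62.50        44.4394       177.7577
  5        62.50        40.8076       204.0378
  6        62.50        37.4725       224.8350
  7     1,062.50       584.9703     4,094.7918
  Σ                    866.1780     5,009.4014
P = 866.1780; D_Mac = 5.78334 yrs; D_mod = 5.31069 yrs.
DV01 ≈ 5.31069 × 866.1780 × 0.0001 = 0.460000.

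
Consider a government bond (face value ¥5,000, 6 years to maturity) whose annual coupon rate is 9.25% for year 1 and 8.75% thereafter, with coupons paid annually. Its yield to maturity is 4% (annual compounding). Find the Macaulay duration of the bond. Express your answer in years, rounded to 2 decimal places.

Periodic yield y = 0.04. Discount each cash flow and weight by its year:
  t   CF        PV=CF/(1+0.04)^t    t·PV
  1       462.50       444.7115       444.7115
  2       437.50       404.4933       808.9867
  3       437.50       388.9359     1,166.8077
  4       437.50       373.9768     1,495.9073
  5       437.50       359.5931     1,797.9655
  6     5,437.50     4,297.3352    25,784.0114
  Σ                  6,269.0460    31,498.3902
Price P = Σ PV = 6,269.0460.
Macaulay duration = Σ(t·PV) / P = 31,498.3902 / 6,269.0460 = 5.02443 years.

5.02 years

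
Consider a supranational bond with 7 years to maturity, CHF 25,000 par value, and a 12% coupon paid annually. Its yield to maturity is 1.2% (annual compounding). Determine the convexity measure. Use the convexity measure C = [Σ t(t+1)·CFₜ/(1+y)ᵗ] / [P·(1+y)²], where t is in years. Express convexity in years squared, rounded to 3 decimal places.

39.941

With y = 0.012:
  t   CF        PV=CF/(1+0.012)^t    t·PV        t(t+1)·PV
  1     3,000.00     2,964.4269     2,964.4269       5,928.8538
  2     3,000.00     2,929.2756     5,858.5511      17,575.6534
  3     3,000.00     2,894.5411     8,683.6232      34,734.4929
  4     3,000.00     2,860.2185    11,440.8738      57,204.3691
  5     3,000.00     2,826.3028    14,131.5141      84,789.0847
  6     3,000.00     2,792.7894    16,756.7361     117,297.1527
  7    28,000.00    25,756.9505   180,298.6537   1,442,389.2296
  Σ                 43,024.5047   240,134.3790   1,759,918.8362
P = 43,024.5047.
Convexity = Σ t(t+1)·PV / [P·(1+y)²] = 1,759,918.8362 / (43,024.5047 × 1.024144) = 39.94071.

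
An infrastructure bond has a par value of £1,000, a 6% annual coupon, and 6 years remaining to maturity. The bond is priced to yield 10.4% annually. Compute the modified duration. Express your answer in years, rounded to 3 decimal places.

Periodic yield y = 0.104. First find Macaulay duration:
  t   CF        PV=CF/(1+0.104)^t    t·PV
  1        60.00        54.3478        54.3478
  2        60.00        49.2281        98.4562
  3        60.00        44.5907       133.7720
  4        60.00        40.3901       161.5604
  5        60.00        36.5852       182.9262
  6     1,060.00       585.4522     3,512.7131
  Σ                    810.5941     4,143.7757
P = 810.5941; Macaulay duration = 4,143.7757 / 810.5941 = 5.11202 years.
Modified duration = D_Mac / (1 + y) = 5.11202 / 1.104 = 4.63046 years.

4.630 years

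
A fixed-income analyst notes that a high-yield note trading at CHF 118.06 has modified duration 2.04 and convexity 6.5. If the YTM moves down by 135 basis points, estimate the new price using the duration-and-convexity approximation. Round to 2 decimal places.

CHF 121.38

Duration effect: -D_mod·Δy = -2.04 × (-0.0135) = +0.027540
Convexity effect: ½·C·(Δy)² = 0.5 × 6.5 × (-0.0135)² = +0.0005923125
ΔP/P ≈ +0.027540 + 0.0005923125 = +0.0281323125
New price ≈ 118.06 × (1 + 0.0281323125) = 121.38130081375.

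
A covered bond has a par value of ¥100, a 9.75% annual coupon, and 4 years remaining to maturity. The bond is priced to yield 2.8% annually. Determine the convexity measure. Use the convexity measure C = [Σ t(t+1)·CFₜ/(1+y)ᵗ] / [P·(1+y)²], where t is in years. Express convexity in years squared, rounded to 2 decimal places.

With y = 0.028:
  t   CF        PV=CF/(1+0.028)^t    t·PV        t(t+1)·PV
  1         9.75         9.4844         9.4844          18.9689
  2         9.75         9.2261        18.4522          55.3566
  3         9.75         8.9748        26.9244         107.6977
  4       109.75        98.2725       393.0901       1,965.4503
  Σ                    125.9579       447.9511       2,147.4735
P = 125.9579.
Convexity = Σ t(t+1)·PV / [P·(1+y)²] = 2,147.4735 / (125.9579 × 1.056784) = 16.13304.

16.13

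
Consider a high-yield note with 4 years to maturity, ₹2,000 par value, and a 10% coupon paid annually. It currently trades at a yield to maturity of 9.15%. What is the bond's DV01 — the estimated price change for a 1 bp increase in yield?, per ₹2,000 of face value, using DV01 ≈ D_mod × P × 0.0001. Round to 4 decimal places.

₹0.6578

Periodic yield y = 0.0915.
  t   CF        PV=CF/(1+0.0915)^t    t·PV
  1       200.00       183.2341       183.2341
  2       200.00       167.8736       335.7473
  3       200.00       153.8009       461.4026
  4     2,200.00     1,549.9858     6,199.9432
  Σ                  2,054.8944     7,180.3272
P = 2,054.8944; D_Mac = 3.49426 yrs; D_mod = 3.20133 yrs.
DV01 ≈ 3.20133 × 2,054.8944 × 0.0001 = 0.657840.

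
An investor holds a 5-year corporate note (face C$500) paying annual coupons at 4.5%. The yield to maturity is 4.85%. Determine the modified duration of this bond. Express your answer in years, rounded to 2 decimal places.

4.37 years

Periodic yield y = 0.0485. First find Macaulay duration:
  t   CF        PV=CF/(1+0.0485)^t    t·PV
  1        22.50        21.4592        21.4592
  2        22.50        20.4666        40.9332
  3        22.50        19.5199        58.5596
  4        22.50        18.6170        74.4678
  5       522.50       412.3292     2,061.6461
  Σ                    492.3919     2,257.0661
P = 492.3919; Macaulay duration = 2,257.0661 / 492.3919 = 4.58388 years.
Modified duration = D_Mac / (1 + y) = 4.58388 / 1.0485 = 4.37185 years.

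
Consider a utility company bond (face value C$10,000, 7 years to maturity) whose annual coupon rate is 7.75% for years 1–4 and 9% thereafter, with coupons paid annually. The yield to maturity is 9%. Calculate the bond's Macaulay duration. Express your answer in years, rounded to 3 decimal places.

5.616 years

Periodic yield y = 0.09. Discount each cash flow and weight by its year:
  t   CF        PV=CF/(1+0.09)^t    t·PV
  1       775.00       711.0092       711.0092
  2       775.00       652.3020     1,304.6040
  3       775.00       598.4422     1,795.3266
  4       775.00       549.0295     2,196.1182
  5       900.00       584.9382     2,924.6912
  6       900.00       536.6406     3,219.8436
  7    10,900.00     5,962.6733    41,738.7129
  Σ                  9,595.0350    53,890.3056
Price P = Σ PV = 9,595.0350.
Macaulay duration = Σ(t·PV) / P = 53,890.3056 / 9,595.0350 = 5.61648 years.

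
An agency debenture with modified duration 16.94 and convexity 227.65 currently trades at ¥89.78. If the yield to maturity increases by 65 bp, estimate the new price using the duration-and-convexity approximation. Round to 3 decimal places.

¥80.326

Duration effect: -D_mod·Δy = -16.94 × (+0.0065) = -0.110110
Convexity effect: ½·C·(Δy)² = 0.5 × 227.65 × (0.0065)² = +0.00480910625
ΔP/P ≈ -0.110110 + 0.00480910625 = -0.10530089375
New price ≈ 89.78 × (1 - 0.10530089375) = 80.326085759125.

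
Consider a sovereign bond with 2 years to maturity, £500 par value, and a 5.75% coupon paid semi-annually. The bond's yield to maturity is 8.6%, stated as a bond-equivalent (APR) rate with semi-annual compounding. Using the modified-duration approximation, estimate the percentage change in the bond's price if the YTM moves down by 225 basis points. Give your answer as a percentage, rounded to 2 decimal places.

+4.13%

Periodic yield y = 0.043. Modified duration first:
  t   CF        PV=CF/(1+0.043)^t    t·PV
  1       14.375        13.7824        13.7824
  2       14.375        13.2142        26.4283
  3       14.375        12.6694        38.0081
  4      514.375       434.6529     1,738.6117
  Σ                    474.3188     1,816.8305
P = 474.3188; D_Mac = 3.83040 half-year periods = 1.91520 yrs; D_mod = 1.91520/(1+0.043) = 1.83624 yrs.
ΔP/P ≈ -D_mod · Δy = -1.83624 × (-0.0225) = +0.041315 = +4.1315%.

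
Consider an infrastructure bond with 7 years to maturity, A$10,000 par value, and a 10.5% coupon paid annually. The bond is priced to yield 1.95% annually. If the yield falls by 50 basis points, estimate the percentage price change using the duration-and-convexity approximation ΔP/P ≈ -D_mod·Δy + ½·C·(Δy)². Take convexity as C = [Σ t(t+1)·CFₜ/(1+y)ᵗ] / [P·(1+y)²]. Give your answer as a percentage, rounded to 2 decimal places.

With y = 0.0195:
  t   CF        PV=CF/(1+0.0195)^t    t·PV        t(t+1)·PV
  1     1,050.00     1,029.9166     1,029.9166       2,059.8333
  2     1,050.00     1,010.2174     2,020.4348       6,061.3043
  3     1,050.00       990.8949     2,972.6848      11,890.7392
  4     1,050.00       971.9421     3,887.7683      19,438.8413
  5     1,050.00       953.3517     4,766.7585      28,600.5512
  6     1,050.00       935.1169     5,610.7016      39,274.9109
  7    11,050.00     9,652.7635    67,569.3447     540,554.7578
  Σ                 15,544.2032    87,857.6093     647,880.9380
P = 15,544.2032; D_Mac = 5.65211 yrs; D_mod = 5.54401 yrs; C = 40.10073.
Duration effect: -5.54401 × (-0.005) = +0.027720
Convexity effect: 0.5 × 40.10073 × (-0.005)² = +0.0005013
ΔP/P ≈ +0.027720 + 0.0005013 = +0.028221 = +2.8221%.

+2.82%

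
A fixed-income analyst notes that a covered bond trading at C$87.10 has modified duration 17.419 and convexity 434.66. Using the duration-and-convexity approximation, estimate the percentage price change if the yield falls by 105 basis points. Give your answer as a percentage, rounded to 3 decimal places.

+20.686%

Duration effect: -D_mod·Δy = -17.419 × (-0.0105) = +0.1828995
Convexity effect: ½·C·(Δy)² = 0.5 × 434.66 × (-0.0105)² = +0.0239606325
ΔP/P ≈ +0.1828995 + 0.0239606325 = +0.2068601325
= +20.68601325%.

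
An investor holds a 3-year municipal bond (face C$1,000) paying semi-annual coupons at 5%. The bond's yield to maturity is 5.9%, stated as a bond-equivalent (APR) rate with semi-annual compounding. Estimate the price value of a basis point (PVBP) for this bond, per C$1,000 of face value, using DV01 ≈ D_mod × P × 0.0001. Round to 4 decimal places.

C$0.2673

Periodic yield y = 0.0295.
  t   CF        PV=CF/(1+0.0295)^t    t·PV
  1        25.00        24.2836        24.2836
  2        25.00        23.5878        47.1756
  3        25.00        22.9119        68.7357
  4        25.00        22.2554        89.0214
  5        25.00        21.6176       108.0882
  6     1,025.00       860.9259     5,165.5552
  Σ                    975.5822     5,502.8598
P = 975.5822; D_Mac = 5.64059 half-year periods = 2.82030 yrs; D_mod = 2.73948 yrs.
DV01 ≈ 2.73948 × 975.5822 × 0.0001 = 0.267259.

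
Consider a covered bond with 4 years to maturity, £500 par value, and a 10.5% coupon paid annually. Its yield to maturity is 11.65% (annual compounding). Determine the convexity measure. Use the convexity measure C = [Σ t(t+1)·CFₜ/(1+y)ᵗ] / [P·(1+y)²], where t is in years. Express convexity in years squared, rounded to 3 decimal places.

13.154

With y = 0.1165:
  t   CF        PV=CF/(1+0.1165)^t    t·PV        t(t+1)·PV
  1        52.50        47.0219        47.0219          94.0439
  2        52.50        42.1155        84.2310         252.6929
  3        52.50        37.7210       113.1630         452.6519
  4       552.50       355.5473     1,422.1892       7,110.9458
  Σ                    482.4057     1,666.6051       7,910.3345
P = 482.4057.
Convexity = Σ t(t+1)·PV / [P·(1+y)²] = 7,910.3345 / (482.4057 × 1.246572) = 13.15422.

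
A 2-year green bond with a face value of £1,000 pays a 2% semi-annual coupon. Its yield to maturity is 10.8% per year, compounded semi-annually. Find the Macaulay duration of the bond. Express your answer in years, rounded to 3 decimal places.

1.967 years

Periodic yield y = 0.054. Discount each cash flow and weight by its period:
  t   CF        PV=CF/(1+0.054)^t    t·PV
  1        10.00         9.4877         9.4877
  2        10.00         9.0016        18.0032
  3        10.00         8.5404        25.6212
  4     1,010.00       818.3874     3,273.5496
  Σ                    845.4170     3,326.6616
Price P = Σ PV = 845.4170.
Macaulay duration = Σ(t·PV) / P = 3,326.6616 / 845.4170 = 3.93494 half-year periods.
In years: 3.93494 / 2 = 1.96747 years.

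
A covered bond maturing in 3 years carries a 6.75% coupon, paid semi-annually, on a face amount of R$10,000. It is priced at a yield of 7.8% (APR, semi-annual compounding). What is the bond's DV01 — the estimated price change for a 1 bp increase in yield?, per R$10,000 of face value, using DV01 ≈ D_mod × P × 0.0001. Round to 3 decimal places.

Periodic yield y = 0.039.
  t   CF        PV=CF/(1+0.039)^t    t·PV
  1       337.50       324.8316       324.8316
  2       337.50       312.6387       625.2773
  3       337.50       300.9034       902.7103
  4       337.50       289.6087     1,158.4348
  5       337.50       278.7379     1,393.6896
  6    10,337.50     8,217.1693    49,303.0161
  Σ                  9,723.8896    53,707.9595
P = 9,723.8896; D_Mac = 5.52330 half-year periods = 2.76165 yrs; D_mod = 2.65799 yrs.
DV01 ≈ 2.65799 × 9,723.8896 × 0.0001 = 2.584599.

R$2.585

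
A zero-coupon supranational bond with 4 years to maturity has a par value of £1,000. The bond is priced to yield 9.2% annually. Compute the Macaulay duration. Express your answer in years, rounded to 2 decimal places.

4.00 years

A zero-coupon bond has a single cash flow at maturity, so its Macaulay duration equals its maturity: 4 years.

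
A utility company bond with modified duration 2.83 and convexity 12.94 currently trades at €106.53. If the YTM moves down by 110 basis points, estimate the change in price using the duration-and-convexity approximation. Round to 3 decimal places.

Duration effect: -D_mod·Δy = -2.83 × (-0.011) = +0.031130
Convexity effect: ½·C·(Δy)² = 0.5 × 12.94 × (-0.011)² = +0.00078287
ΔP/P ≈ +0.031130 + 0.00078287 = +0.03191287
ΔP ≈ 106.53 × (+0.03191287) = +3.3996780411.

+€3.400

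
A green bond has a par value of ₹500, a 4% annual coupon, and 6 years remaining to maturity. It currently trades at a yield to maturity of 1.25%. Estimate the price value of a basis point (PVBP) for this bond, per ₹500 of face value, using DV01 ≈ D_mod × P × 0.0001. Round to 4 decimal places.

Periodic yield y = 0.0125.
  t   CF        PV=CF/(1+0.0125)^t    t·PV
  1        20.00        19.7531        19.7531
  2        20.00        19.5092        39.0184
  3        20.00        19.2684        57.8051
  4        20.00        19.0305        76.1219
  5        20.00        18.7955        93.9777
  6       520.00       482.6509     2,895.9056
  Σ                    579.0076     3,182.5819
P = 579.0076; D_Mac = 5.49661 yrs; D_mod = 5.42876 yrs.
DV01 ≈ 5.42876 × 579.0076 × 0.0001 = 0.314329.

₹0.3143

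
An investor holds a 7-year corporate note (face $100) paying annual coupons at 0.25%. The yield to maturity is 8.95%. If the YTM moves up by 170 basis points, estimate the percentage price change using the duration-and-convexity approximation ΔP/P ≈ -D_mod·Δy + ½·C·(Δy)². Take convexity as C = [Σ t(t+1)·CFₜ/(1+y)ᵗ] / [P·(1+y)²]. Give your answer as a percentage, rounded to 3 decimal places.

-10.133%

With y = 0.0895:
  t   CF        PV=CF/(1+0.0895)^t    t·PV        t(t+1)·PV
  1         0.25         0.2295         0.2295           0.4589
  2         0.25         0.2106         0.4212           1.2637
  3         0.25         0.1933         0.5799           2.3197
  4         0.25         0.1774         0.7097           3.5486
  5         0.25         0.1629         0.8143           4.8857
  6         0.25         0.1495         0.8969           6.2781
  7       100.25        55.0166       385.1162       3,080.9295
  Σ                     56.1398       388.7677       3,099.6843
P = 56.1398; D_Mac = 6.92500 yrs; D_mod = 6.35613 yrs; C = 46.51494.
Duration effect: -6.35613 × (+0.017) = -0.108054
Convexity effect: 0.5 × 46.51494 × (0.017)² = +0.0067214
ΔP/P ≈ -0.108054 + 0.0067214 = -0.101333 = -10.1333%.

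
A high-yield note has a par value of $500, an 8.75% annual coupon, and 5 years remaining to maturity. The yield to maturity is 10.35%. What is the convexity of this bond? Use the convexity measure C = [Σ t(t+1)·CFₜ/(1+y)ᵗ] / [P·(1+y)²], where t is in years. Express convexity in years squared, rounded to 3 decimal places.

19.650

With y = 0.1035:
  t   CF        PV=CF/(1+0.1035)^t    t·PV        t(t+1)·PV
  1        43.75        39.6466        39.6466          79.2932
  2        43.75        35.9280        71.8561         215.5682
  3        43.75        32.5582        97.6747         390.6990
  4        43.75        29.5045       118.0181         590.0906
  5       543.75       332.3055     1,661.5277       9,969.1662
  Σ                    469.9429     1,988.7232      11,244.8171
P = 469.9429.
Convexity = Σ t(t+1)·PV / [P·(1+y)²] = 11,244.8171 / (469.9429 × 1.217712) = 19.65000.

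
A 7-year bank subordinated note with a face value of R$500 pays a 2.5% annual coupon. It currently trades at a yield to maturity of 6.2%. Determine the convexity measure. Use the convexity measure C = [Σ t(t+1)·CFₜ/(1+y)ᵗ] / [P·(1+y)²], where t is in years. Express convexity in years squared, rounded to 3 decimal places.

With y = 0.062:
  t   CF        PV=CF/(1+0.062)^t    t·PV        t(t+1)·PV
  1        12.50        11.7702        11.7702          23.5405
  2        12.50        11.0831        22.1662          66.4986
  3        12.50        10.4361        31.3082         125.2327
  4        12.50         9.8268        39.3072         196.5359
  5        12.50         9.2531        46.2655         277.5931
  6        12.50         8.7129        52.2774         365.9420
  7       512.50       336.3739     2,354.6171      18,836.9367
  Σ                    397.4561     2,557.7118      19,892.2795
P = 397.4561.
Convexity = Σ t(t+1)·PV / [P·(1+y)²] = 19,892.2795 / (397.4561 × 1.127844) = 44.37582.

44.376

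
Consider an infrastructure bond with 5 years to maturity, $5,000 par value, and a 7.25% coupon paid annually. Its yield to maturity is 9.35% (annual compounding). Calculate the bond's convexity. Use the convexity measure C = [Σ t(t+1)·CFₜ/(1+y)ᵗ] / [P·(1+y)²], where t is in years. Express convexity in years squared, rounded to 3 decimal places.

With y = 0.0935:
  t   CF        PV=CF/(1+0.0935)^t    t·PV        t(t+1)·PV
  1       362.50       331.5043       331.5043         663.0087
  2       362.50       303.1590       606.3180       1,818.9539
  3       362.50       277.2373       831.7119       3,326.8475
  4       362.50       253.5320     1,014.1282       5,070.6409
  5     5,362.50     3,429.8361    17,149.1805     102,895.0833
  Σ                  4,595.2688    19,932.8429     113,774.5343
P = 4,595.2688.
Convexity = Σ t(t+1)·PV / [P·(1+y)²] = 113,774.5343 / (4,595.2688 × 1.195742) = 20.70602.

20.706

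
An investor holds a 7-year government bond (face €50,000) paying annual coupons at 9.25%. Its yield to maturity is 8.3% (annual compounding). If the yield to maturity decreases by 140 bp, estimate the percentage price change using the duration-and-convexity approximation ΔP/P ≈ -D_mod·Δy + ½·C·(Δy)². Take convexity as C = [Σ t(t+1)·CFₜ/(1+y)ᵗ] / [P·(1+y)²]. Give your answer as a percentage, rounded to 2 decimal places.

+7.44%

With y = 0.083:
  t   CF        PV=CF/(1+0.083)^t    t·PV        t(t+1)·PV
  1     4,625.00     4,270.5448     4,270.5448       8,541.0896
  2     4,625.00     3,943.2546     7,886.5093      23,659.5279
  3     4,625.00     3,641.0477    10,923.1431      43,692.5723
  4     4,625.00     3,362.0016    13,448.0062      67,240.0312
  5     4,625.00     3,104.3412    15,521.7062      93,130.2371
  6     4,625.00     2,866.4277    17,198.5664     120,389.9649
  7    54,625.00    31,260.2361   218,821.6526   1,750,573.2208
  Σ                 52,447.8537   288,070.1286   2,107,226.6437
P = 52,447.8537; D_Mac = 5.49251 yrs; D_mod = 5.07157 yrs; C = 34.25521.
Duration effect: -5.07157 × (-0.014) = +0.071002
Convexity effect: 0.5 × 34.25521 × (-0.014)² = +0.0033570
ΔP/P ≈ +0.071002 + 0.0033570 = +0.074359 = +7.4359%.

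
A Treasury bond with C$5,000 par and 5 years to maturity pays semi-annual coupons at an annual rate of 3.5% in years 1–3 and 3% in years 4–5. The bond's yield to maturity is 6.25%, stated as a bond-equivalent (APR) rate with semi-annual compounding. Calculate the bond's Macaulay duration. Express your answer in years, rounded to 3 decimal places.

4.604 years

Periodic yield y = 0.03125. Discount each cash flow and weight by its period:
  t   CF        PV=CF/(1+0.03125)^t    t·PV
  1        87.50        84.8485        84.8485
  2        87.50        82.2773       164.5546
  3        87.50        79.7841       239.3522
  4        87.50        77.3664       309.4655
  5        87.50        75.0219       375.1097
  6        87.50        72.7485       436.4912
  7        75.00        60.4663       423.2642
  8        75.00        58.6340       469.0721
  9        75.00        56.8572       511.7150
  10    5,075.00     3,730.7524    37,307.5243
  Σ                  4,378.7567    40,321.3973
Price P = Σ PV = 4,378.7567.
Macaulay duration = Σ(t·PV) / P = 40,321.3973 / 4,378.7567 = 9.20841 half-year periods.
In years: 9.20841 / 2 = 4.60421 years.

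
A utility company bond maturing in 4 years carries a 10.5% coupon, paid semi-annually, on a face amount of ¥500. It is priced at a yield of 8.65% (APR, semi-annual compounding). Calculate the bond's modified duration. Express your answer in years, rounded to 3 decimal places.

Periodic yield y = 0.04325. First find Macaulay duration:
  t   CF        PV=CF/(1+0.04325)^t    t·PV
  1        26.25        25.1618        25.1618
  2        26.25        24.1186        48.2372
  3        26.25        23.1187        69.3562
  4        26.25        22.1603        88.6412
  5        26.25        21.2416       106.2080
  6        26.25        20.3610       122.1660
  7        26.25        19.5169       136.6182
  8       526.25       375.0464     3,000.3709
  Σ                    530.7253     3,596.7596
P = 530.7253; Macaulay duration = 3,596.7596 / 530.7253 = 6.77706 half-year periods = 3.38853 years.
Modified duration = D_Mac / (1 + y) = 3.38853 / 1.04325 = 3.24805 years.

3.248 years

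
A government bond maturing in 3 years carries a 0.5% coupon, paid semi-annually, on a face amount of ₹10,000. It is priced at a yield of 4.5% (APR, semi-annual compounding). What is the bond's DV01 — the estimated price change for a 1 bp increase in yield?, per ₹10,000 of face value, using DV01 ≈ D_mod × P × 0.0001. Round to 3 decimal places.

Periodic yield y = 0.0225.
  t   CF        PV=CF/(1+0.0225)^t    t·PV
  1        25.00        24.4499        24.4499
  2        25.00        23.9119        47.8237
  3        25.00        23.3857        70.1570
  4        25.00        22.8711        91.4843
  5        25.00        22.3678       111.8390
  6    10,025.00     8,772.1183    52,632.7100
  Σ                  8,889.1046    52,978.4640
P = 8,889.1046; D_Mac = 5.95993 half-year periods = 2.97997 yrs; D_mod = 2.91439 yrs.
DV01 ≈ 2.91439 × 8,889.1046 × 0.0001 = 2.590634.

₹2.591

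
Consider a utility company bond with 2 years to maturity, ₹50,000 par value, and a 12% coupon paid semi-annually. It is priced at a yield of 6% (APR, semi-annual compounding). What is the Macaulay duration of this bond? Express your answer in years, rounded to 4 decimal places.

Periodic yield y = 0.03. Discount each cash flow and weight by its period:
  t   CF        PV=CF/(1+0.03)^t    t·PV
  1     3,000.00     2,912.6214     2,912.6214
  2     3,000.00     2,827.7877     5,655.5755
  3     3,000.00     2,745.4250     8,236.2749
  4    53,000.00    47,089.8135   188,359.2542
  Σ                 55,575.6476   205,163.7259
Price P = Σ PV = 55,575.6476.
Macaulay duration = Σ(t·PV) / P = 205,163.7259 / 55,575.6476 = 3.69161 half-year periods.
In years: 3.69161 / 2 = 1.84581 years.

1.8458 years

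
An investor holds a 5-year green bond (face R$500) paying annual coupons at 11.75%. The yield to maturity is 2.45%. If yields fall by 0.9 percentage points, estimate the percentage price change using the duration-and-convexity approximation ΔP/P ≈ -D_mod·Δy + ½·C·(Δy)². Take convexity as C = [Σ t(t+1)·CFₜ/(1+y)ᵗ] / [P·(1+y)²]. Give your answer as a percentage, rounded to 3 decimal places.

+3.797%

With y = 0.0245:
  t   CF        PV=CF/(1+0.0245)^t    t·PV        t(t+1)·PV
  1        58.75        57.3450        57.3450         114.6901
  2        58.75        55.9737       111.9474         335.8421
  3        58.75        54.6351       163.9054         655.6216
  4        58.75        53.3286       213.3143       1,066.5716
  5       558.75       495.0599     2,475.2993      14,851.7961
  Σ                    716.3423     3,021.8115      17,024.5215
P = 716.3423; D_Mac = 4.21839 yrs; D_mod = 4.11751 yrs; C = 22.64281.
Duration effect: -4.11751 × (-0.009) = +0.037058
Convexity effect: 0.5 × 22.64281 × (-0.009)² = +0.0009170
ΔP/P ≈ +0.037058 + 0.0009170 = +0.037975 = +3.7975%.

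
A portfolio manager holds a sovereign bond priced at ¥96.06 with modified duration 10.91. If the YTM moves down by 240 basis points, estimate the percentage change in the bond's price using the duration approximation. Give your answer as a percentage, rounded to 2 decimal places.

Duration approximation: ΔP/P ≈ -D_mod · Δy = -10.91 × (-0.024) = +0.261840.
As a percentage: +26.1840%.

+26.18%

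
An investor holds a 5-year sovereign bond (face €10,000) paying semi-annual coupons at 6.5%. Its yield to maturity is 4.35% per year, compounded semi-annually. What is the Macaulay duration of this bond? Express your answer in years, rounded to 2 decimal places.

Periodic yield y = 0.02175. Discount each cash flow and weight by its period:
  t   CF        PV=CF/(1+0.02175)^t    t·PV
  1       325.00       318.0817       318.0817
  2       325.00       311.3107       622.6214
  3       325.00       304.6838       914.0515
  4       325.00       298.1980     1,192.7921
  5       325.00       291.8503     1,459.2514
  6       325.00       285.6377     1,713.8260
  7       325.00       279.5573     1,956.9011
  8       325.00       273.6064     2,188.8509
  9       325.00       267.7821     2,410.0389
  10   10,325.00     8,326.1378    83,261.3784
  Σ                 10,956.8459    96,037.7936
Price P = Σ PV = 10,956.8459.
Macaulay duration = Σ(t·PV) / P = 96,037.7936 / 10,956.8459 = 8.76509 half-year periods.
In years: 8.76509 / 2 = 4.38255 years.

4.38 years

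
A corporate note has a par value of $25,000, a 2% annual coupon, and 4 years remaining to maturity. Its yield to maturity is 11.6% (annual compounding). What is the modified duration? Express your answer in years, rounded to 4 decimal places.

3.4570 years

Periodic yield y = 0.116. First find Macaulay duration:
  t   CF        PV=CF/(1+0.116)^t    t·PV
  1       500.00       448.0287       448.0287
  2       500.00       401.4594       802.9188
  3       500.00       359.7306     1,079.1919
  4    25,500.00    16,439.3031    65,757.2123
  Σ                 17,648.5218    68,087.3516
P = 17,648.5218; Macaulay duration = 68,087.3516 / 17,648.5218 = 3.85796 years.
Modified duration = D_Mac / (1 + y) = 3.85796 / 1.116 = 3.45696 years.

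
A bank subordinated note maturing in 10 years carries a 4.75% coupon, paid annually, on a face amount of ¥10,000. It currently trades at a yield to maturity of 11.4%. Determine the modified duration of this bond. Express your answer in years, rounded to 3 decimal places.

6.818 years

Periodic yield y = 0.114. First find Macaulay duration:
  t   CF        PV=CF/(1+0.114)^t    t·PV
  1       475.00       426.3914       426.3914
  2       475.00       382.7571       765.5142
  3       475.00       343.5880     1,030.7641
  4       475.00       308.4273     1,233.7093
  5       475.00       276.8647     1,384.3237
  6       475.00       248.5321     1,491.1925
  7       475.00       223.0988     1,561.6917
  8       475.00       200.2682     1,602.1459
  9       475.00       179.7740     1,617.9660
  10   10,475.00     3,558.7880    35,587.8805
  Σ                  6,148.4898    46,701.5794
P = 6,148.4898; Macaulay duration = 46,701.5794 / 6,148.4898 = 7.59562 years.
Modified duration = D_Mac / (1 + y) = 7.59562 / 1.114 = 6.81833 years.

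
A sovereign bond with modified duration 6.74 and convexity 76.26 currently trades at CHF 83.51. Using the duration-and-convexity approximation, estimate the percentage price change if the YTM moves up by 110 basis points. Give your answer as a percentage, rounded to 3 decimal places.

-6.953%

Duration effect: -D_mod·Δy = -6.74 × (+0.011) = -0.074140
Convexity effect: ½·C·(Δy)² = 0.5 × 76.26 × (0.011)² = +0.00461373
ΔP/P ≈ -0.074140 + 0.00461373 = -0.06952627
= -6.952627%.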